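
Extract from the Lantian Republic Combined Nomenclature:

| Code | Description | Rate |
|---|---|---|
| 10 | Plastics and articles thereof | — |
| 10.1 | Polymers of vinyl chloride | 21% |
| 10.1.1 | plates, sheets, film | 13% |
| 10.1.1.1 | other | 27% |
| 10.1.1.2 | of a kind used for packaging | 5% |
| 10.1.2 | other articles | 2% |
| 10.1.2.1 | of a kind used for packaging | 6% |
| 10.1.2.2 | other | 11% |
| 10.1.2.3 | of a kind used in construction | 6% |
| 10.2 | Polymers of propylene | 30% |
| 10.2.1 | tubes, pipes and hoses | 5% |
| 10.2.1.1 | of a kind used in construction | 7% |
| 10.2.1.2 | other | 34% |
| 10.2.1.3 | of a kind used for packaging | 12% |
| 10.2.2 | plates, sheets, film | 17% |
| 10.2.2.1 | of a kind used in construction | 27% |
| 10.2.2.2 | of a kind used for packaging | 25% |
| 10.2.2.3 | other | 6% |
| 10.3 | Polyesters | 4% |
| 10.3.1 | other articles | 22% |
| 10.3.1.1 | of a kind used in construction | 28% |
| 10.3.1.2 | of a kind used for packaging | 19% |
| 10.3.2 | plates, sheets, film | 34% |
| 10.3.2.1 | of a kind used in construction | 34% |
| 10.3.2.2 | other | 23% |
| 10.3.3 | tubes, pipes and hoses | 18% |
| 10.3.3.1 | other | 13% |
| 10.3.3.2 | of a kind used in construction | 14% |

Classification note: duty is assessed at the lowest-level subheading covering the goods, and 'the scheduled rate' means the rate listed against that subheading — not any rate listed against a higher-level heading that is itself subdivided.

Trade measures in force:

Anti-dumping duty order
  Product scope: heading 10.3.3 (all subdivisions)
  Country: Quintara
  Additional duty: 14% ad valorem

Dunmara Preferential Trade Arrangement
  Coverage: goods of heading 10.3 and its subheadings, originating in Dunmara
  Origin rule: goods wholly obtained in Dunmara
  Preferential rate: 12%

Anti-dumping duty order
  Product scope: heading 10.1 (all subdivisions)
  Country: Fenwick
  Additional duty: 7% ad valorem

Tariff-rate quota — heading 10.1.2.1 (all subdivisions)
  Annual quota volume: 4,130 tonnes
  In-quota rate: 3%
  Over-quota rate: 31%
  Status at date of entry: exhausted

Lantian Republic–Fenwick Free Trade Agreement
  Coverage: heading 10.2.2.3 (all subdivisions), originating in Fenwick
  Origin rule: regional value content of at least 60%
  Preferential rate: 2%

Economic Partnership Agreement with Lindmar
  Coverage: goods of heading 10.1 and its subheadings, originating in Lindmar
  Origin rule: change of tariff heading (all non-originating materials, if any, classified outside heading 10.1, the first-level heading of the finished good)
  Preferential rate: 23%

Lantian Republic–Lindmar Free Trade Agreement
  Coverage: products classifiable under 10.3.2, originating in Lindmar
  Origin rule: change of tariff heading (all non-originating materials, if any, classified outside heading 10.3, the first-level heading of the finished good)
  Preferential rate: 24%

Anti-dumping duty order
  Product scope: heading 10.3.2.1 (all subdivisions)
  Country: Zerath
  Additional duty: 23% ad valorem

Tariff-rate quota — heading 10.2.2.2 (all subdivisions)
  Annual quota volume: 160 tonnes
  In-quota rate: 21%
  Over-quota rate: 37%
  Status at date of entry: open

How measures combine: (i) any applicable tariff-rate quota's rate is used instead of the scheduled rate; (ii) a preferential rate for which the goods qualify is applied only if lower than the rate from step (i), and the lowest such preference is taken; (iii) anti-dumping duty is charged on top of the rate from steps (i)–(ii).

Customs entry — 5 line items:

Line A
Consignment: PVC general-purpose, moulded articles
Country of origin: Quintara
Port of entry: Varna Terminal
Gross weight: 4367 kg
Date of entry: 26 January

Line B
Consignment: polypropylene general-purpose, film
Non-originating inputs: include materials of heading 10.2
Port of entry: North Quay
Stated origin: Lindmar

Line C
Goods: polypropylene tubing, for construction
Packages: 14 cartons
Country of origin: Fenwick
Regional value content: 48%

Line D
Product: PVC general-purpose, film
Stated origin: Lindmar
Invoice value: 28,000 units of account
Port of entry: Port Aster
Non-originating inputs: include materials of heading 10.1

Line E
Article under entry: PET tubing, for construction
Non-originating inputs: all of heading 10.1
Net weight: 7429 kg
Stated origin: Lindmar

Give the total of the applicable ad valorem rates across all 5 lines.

65%

Line A: PVC → 10.1; moulded articles → 10.1.2; general-purpose → 10.1.2.2. Scheduled 11%. No special measure applies. → 11%.
Line B: polypropylene → 10.2; film → 10.2.2; general-purpose → 10.2.2.3. Scheduled 6%. Lindmar agreement on 10.1: 10.2.2.3 not covered; Lindmar agreement on 10.3.2: 10.2.2.3 not covered. → 6%.
Line C: polypropylene → 10.2; tubing → 10.2.1; for construction → 10.2.1.1. Scheduled 7%. Fenwick agreement on 10.2.2.3: 10.2.1.1 not covered. → 7%.
Line D: PVC → 10.1; film → 10.1.1; general-purpose → 10.1.1.1. Scheduled 27%. Lindmar agreement on 10.1: CTH not met; Lindmar agreement on 10.3.2: 10.1.1.1 not covered. → 27%.
Line E: PET → 10.3; tubing → 10.3.3; for construction → 10.3.3.2. Scheduled 14%. Lindmar agreement on 10.1: 10.3.3.2 not covered; Lindmar agreement on 10.3.2: 10.3.3.2 not covered. → 14%.
Sum: 11% + 6% + 7% + 27% + 14% = 65%.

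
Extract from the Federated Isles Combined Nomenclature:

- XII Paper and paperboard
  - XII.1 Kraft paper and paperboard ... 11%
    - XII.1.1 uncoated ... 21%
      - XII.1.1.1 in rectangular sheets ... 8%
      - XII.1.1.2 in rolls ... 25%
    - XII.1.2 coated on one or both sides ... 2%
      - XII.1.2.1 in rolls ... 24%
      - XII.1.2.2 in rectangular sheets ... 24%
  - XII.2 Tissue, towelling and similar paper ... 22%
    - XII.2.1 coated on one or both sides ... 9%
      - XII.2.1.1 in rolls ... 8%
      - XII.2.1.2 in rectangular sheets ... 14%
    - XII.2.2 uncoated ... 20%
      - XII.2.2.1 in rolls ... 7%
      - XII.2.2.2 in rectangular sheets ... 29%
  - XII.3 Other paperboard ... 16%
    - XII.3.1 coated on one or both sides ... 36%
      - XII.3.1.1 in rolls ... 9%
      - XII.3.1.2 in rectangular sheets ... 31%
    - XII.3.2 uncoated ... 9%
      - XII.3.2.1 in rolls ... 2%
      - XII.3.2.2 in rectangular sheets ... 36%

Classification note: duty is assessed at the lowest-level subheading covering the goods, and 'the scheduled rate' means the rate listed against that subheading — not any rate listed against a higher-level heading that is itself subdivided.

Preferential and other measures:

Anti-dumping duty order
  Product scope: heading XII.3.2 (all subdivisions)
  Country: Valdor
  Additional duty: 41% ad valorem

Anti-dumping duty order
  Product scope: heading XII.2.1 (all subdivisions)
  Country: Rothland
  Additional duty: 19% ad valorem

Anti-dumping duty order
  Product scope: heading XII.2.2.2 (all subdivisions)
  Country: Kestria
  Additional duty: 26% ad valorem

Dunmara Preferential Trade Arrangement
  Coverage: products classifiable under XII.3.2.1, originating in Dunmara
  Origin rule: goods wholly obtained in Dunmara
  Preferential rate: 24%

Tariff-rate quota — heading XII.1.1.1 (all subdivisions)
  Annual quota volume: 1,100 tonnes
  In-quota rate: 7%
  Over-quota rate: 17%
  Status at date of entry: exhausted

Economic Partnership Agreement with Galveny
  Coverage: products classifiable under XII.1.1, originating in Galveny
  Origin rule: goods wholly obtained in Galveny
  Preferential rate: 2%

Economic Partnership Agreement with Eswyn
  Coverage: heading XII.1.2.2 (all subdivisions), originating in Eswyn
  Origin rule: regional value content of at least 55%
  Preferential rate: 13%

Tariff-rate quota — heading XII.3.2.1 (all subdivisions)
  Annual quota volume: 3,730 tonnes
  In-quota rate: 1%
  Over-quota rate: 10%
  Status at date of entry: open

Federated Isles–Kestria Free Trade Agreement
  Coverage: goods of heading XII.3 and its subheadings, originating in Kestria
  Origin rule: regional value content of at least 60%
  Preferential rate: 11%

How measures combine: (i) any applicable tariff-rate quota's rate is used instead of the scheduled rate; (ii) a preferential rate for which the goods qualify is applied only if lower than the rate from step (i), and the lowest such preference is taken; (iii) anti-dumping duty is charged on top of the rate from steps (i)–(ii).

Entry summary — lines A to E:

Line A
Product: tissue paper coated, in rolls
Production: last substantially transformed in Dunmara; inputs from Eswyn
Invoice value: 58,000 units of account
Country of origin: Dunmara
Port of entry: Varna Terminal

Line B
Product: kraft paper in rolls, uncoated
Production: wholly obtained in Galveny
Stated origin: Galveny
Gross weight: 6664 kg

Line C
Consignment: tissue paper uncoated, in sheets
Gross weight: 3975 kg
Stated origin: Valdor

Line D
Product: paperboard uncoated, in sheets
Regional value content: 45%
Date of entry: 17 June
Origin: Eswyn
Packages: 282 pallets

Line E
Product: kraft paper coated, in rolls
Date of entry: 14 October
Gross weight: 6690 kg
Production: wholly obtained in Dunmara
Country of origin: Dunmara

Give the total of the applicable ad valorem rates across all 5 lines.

Line A: tissue paper → XII.2; coated → XII.2.1; in rolls → XII.2.1.1. Scheduled 8%. Dunmara agreement on XII.3.2.1: XII.2.1.1 not covered. → 8%.
Line B: kraft paper → XII.1; uncoated → XII.1.1; in rolls → XII.1.1.2. Scheduled 25%. Galveny agreement on XII.1.1: wholly obtained → 2% available; preferential 2%. → 2%.
Line C: tissue paper → XII.2; uncoated → XII.2.2; in sheets → XII.2.2.2. Scheduled 29%. No special measure applies. → 29%.
Line D: paperboard → XII.3; uncoated → XII.3.2; in sheets → XII.3.2.2. Scheduled 36%. Eswyn agreement on XII.1.2.2: XII.3.2.2 not covered. → 36%.
Line E: kraft paper → XII.1; coated → XII.1.2; in rolls → XII.1.2.1. Scheduled 24%. Dunmara agreement on XII.3.2.1: XII.1.2.1 not covered. → 24%.
Sum: 8% + 2% + 29% + 36% + 24% = 99%.

99%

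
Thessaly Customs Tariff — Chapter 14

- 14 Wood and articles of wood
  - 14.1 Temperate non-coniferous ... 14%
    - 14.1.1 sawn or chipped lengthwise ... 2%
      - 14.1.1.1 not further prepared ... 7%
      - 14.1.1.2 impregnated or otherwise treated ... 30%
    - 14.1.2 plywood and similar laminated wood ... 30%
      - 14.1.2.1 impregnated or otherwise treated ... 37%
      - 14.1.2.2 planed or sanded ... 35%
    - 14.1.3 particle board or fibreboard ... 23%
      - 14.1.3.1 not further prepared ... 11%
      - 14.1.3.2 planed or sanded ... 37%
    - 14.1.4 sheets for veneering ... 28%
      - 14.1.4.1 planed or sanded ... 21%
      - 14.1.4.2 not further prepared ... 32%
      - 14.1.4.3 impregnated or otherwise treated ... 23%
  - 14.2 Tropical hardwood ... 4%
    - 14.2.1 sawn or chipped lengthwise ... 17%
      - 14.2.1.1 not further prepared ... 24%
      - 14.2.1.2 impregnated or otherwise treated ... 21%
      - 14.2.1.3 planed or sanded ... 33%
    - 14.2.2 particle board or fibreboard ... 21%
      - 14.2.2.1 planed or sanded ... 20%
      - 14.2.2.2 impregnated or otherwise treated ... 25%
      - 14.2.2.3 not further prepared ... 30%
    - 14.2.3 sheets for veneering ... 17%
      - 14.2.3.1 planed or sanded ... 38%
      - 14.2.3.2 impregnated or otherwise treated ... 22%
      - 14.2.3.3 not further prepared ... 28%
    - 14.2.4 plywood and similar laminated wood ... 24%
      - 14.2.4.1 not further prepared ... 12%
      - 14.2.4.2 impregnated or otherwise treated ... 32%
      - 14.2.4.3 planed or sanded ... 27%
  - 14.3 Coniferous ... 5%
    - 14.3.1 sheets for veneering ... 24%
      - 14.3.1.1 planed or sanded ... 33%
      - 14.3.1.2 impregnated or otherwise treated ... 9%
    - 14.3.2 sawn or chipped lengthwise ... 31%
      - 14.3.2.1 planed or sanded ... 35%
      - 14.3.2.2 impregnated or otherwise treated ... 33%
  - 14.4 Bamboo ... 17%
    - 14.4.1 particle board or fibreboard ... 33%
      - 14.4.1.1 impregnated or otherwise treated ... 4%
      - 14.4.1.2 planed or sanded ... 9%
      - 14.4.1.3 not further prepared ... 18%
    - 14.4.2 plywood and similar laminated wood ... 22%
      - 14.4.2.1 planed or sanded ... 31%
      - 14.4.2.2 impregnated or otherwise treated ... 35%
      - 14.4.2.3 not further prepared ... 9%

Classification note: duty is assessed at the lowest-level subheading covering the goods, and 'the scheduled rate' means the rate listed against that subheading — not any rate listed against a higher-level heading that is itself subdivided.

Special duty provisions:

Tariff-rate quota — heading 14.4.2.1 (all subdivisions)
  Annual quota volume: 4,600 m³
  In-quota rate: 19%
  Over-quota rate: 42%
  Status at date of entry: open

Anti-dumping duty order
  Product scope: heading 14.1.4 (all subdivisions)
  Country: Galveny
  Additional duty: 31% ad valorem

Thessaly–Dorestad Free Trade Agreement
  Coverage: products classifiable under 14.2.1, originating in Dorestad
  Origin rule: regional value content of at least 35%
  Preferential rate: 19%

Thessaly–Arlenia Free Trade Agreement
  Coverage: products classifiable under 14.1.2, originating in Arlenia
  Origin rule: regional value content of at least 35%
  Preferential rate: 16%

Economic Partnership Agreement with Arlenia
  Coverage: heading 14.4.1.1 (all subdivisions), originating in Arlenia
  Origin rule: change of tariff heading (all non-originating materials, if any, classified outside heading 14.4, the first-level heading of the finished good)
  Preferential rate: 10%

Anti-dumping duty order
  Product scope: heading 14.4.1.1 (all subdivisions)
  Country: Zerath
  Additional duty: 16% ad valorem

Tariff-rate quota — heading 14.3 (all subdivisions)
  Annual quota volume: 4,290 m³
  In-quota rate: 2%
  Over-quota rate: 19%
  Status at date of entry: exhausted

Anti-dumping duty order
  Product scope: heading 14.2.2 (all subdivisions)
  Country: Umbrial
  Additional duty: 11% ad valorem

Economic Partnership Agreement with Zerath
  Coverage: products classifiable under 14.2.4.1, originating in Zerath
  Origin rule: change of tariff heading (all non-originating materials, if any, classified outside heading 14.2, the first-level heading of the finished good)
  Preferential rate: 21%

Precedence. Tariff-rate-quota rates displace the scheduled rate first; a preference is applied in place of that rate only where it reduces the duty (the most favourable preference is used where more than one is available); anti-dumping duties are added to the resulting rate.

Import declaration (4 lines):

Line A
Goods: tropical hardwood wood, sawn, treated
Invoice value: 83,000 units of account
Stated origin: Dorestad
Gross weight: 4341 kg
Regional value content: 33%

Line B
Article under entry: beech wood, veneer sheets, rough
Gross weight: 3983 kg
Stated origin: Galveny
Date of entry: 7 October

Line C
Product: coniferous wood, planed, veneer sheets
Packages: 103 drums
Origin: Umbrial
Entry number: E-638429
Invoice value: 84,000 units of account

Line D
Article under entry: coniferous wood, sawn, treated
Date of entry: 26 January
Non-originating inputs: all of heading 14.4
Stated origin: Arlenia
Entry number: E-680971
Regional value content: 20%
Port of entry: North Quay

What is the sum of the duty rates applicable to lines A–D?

122%

Line A: tropical hardwood → 14.2; sawn → 14.2.1; treated → 14.2.1.2. Scheduled 21%. Dorestad agreement on 14.2.1: RVC < 35%. → 21%.
Line B: beech → 14.1; veneer sheets → 14.1.4; rough → 14.1.4.2. Scheduled 32%. anti-dumping (Galveny, 14.1.4): +31%; total 32% + 31% = 63%. → 63%.
Line C: coniferous → 14.3; veneer sheets → 14.3.1; planed → 14.3.1.1. Scheduled 33%. quota on 14.3 exhausted → over-quota 19%. → 19%.
Line D: coniferous → 14.3; sawn → 14.3.2; treated → 14.3.2.2. Scheduled 33%. quota on 14.3 exhausted → over-quota 19%; Arlenia agreement on 14.1.2: 14.3.2.2 not covered; Arlenia agreement on 14.4.1.1: 14.3.2.2 not covered. → 19%.
Sum: 21% + 63% + 19% + 19% = 122%.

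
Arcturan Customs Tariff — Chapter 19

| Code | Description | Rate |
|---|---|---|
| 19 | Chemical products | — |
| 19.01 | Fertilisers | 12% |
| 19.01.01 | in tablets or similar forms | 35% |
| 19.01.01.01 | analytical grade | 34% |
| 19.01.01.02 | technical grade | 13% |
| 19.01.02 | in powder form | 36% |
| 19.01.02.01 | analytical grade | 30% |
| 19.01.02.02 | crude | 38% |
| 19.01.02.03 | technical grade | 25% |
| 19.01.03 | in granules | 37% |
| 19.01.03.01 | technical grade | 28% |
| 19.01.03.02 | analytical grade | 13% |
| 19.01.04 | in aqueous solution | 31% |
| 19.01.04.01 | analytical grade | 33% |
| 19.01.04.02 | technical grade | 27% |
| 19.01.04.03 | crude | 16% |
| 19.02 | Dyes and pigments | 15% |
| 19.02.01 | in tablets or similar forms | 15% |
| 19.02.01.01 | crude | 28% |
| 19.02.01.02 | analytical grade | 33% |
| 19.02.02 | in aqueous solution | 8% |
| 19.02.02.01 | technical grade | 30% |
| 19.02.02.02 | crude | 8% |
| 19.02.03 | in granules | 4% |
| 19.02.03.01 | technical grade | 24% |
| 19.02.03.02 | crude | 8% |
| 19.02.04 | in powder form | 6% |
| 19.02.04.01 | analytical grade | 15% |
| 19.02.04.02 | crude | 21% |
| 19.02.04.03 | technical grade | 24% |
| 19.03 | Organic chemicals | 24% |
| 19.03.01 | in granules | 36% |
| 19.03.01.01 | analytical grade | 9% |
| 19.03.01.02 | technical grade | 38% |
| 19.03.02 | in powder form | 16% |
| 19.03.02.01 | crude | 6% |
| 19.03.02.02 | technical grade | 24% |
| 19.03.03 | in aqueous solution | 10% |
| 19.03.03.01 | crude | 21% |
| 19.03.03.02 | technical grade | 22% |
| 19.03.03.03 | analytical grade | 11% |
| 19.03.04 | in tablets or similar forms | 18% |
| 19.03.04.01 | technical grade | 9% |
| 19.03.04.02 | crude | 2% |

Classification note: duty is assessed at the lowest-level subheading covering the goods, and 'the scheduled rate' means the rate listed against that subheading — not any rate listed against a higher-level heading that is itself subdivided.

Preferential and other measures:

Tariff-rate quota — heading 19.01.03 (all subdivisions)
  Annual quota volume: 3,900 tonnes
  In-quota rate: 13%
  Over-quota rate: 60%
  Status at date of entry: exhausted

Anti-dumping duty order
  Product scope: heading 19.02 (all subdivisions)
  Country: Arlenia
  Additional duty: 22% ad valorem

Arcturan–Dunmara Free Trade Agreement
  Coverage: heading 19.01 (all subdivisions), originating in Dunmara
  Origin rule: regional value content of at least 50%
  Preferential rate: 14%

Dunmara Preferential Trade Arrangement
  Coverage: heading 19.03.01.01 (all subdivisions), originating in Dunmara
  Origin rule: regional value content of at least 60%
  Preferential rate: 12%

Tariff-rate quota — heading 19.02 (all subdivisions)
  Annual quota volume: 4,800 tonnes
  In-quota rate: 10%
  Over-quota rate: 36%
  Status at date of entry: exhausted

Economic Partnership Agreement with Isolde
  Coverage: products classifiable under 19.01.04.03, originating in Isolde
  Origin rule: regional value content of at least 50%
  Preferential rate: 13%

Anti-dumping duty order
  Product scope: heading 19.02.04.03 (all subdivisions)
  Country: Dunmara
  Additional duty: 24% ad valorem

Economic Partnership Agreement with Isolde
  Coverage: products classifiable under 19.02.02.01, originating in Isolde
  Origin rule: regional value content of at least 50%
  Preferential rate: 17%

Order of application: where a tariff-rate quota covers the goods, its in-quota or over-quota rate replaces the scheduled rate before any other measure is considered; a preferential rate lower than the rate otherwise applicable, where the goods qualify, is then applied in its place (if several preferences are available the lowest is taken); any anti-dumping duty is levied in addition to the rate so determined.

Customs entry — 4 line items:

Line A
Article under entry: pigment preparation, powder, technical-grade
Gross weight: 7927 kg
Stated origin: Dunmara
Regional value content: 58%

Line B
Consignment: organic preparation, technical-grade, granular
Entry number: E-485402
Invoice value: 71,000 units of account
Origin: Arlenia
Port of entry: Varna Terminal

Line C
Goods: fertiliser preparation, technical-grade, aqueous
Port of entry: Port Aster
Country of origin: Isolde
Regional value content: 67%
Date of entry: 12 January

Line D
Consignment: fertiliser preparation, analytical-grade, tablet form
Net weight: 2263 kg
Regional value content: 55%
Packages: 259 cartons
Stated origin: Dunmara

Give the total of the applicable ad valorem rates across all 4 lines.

Line A: pigment → 19.02; powder → 19.02.04; technical-grade → 19.02.04.03. Scheduled 24%. quota on 19.02 exhausted → over-quota 36%; Dunmara agreement on 19.01: 19.02.04.03 not covered; Dunmara agreement on 19.03.01.01: 19.02.04.03 not covered; anti-dumping (Dunmara, 19.02.04.03): +24%; total 36% + 24% = 60%. → 60%.
Line B: organic → 19.03; granular → 19.03.01; technical-grade → 19.03.01.02. Scheduled 38%. No special measure applies. → 38%.
Line C: fertiliser → 19.01; aqueous → 19.01.04; technical-grade → 19.01.04.02. Scheduled 27%. Isolde agreement on 19.01.04.03: 19.01.04.02 not covered; Isolde agreement on 19.02.02.01: 19.01.04.02 not covered. → 27%.
Line D: fertiliser → 19.01; tablet form → 19.01.01; analytical-grade → 19.01.01.01. Scheduled 34%. Dunmara agreement on 19.01: RVC ≥ 50% → 14% available; Dunmara agreement on 19.03.01.01: 19.01.01.01 not covered; preferential 14%. → 14%.
Sum: 60% + 38% + 27% + 14% = 139%.

139%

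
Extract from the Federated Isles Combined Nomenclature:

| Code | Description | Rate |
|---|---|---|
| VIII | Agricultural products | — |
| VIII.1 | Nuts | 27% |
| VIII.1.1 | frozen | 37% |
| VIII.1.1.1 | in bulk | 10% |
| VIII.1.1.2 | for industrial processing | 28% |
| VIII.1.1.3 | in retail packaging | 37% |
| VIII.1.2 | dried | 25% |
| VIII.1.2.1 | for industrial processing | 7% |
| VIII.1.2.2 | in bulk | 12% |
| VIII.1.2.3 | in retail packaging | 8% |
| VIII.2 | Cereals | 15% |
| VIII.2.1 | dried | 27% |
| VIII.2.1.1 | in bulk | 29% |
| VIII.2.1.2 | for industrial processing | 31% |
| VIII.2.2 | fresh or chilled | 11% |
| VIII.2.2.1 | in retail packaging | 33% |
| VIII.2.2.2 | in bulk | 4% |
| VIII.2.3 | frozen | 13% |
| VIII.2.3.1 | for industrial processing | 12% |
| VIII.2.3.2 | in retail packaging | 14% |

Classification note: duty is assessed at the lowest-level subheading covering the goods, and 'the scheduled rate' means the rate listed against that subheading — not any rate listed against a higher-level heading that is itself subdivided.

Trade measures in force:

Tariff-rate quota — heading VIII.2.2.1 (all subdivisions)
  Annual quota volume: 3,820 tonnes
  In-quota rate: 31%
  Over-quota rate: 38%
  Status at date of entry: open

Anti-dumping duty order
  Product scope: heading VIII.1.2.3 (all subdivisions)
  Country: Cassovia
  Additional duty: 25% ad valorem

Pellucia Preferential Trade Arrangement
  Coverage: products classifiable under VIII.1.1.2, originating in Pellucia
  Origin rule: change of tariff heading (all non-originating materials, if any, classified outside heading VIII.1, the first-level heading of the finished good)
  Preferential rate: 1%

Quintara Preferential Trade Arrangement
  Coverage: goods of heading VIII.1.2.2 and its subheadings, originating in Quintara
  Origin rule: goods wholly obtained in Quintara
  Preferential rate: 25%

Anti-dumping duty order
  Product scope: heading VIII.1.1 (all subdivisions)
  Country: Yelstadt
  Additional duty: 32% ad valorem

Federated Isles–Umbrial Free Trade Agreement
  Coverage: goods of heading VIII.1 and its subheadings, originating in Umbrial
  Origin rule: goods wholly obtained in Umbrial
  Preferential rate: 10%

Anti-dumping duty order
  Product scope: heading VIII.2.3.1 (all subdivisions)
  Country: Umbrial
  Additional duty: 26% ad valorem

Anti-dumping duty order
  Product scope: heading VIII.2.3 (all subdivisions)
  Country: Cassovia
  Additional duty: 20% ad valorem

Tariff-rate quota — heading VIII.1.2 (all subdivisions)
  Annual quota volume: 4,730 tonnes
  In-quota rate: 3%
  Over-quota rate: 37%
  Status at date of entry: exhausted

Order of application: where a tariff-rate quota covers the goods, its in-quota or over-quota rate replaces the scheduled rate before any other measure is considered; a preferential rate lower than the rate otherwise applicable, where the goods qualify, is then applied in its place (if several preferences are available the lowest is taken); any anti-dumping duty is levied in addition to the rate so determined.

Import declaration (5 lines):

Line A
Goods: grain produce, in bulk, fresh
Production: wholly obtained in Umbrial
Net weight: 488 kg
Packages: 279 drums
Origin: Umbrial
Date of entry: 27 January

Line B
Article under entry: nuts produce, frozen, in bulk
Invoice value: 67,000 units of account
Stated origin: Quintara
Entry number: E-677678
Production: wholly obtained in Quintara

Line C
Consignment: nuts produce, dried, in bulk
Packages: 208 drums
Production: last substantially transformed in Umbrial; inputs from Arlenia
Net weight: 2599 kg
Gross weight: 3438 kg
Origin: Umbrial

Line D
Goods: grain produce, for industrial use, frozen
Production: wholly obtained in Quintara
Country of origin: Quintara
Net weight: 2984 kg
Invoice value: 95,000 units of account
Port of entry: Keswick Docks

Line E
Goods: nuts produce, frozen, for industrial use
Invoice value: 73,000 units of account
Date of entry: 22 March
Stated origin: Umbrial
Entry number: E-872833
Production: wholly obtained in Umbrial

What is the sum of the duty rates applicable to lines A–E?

Line A: grain → VIII.2; fresh → VIII.2.2; in bulk → VIII.2.2.2. Scheduled 4%. Umbrial agreement on VIII.1: VIII.2.2.2 not covered. → 4%.
Line B: nuts → VIII.1; frozen → VIII.1.1; in bulk → VIII.1.1.1. Scheduled 10%. Quintara agreement on VIII.1.2.2: VIII.1.1.1 not covered. → 10%.
Line C: nuts → VIII.1; dried → VIII.1.2; in bulk → VIII.1.2.2. Scheduled 12%. quota on VIII.1.2 exhausted → over-quota 37%; Umbrial agreement on VIII.1: not wholly obtained. → 37%.
Line D: grain → VIII.2; frozen → VIII.2.3; for industrial use → VIII.2.3.1. Scheduled 12%. Quintara agreement on VIII.1.2.2: VIII.2.3.1 not covered. → 12%.
Line E: nuts → VIII.1; frozen → VIII.1.1; for industrial use → VIII.1.1.2. Scheduled 28%. Umbrial agreement on VIII.1: wholly obtained → 10% available; preferential 10%. → 10%.
Sum: 4% + 10% + 37% + 12% + 10% = 73%.

73%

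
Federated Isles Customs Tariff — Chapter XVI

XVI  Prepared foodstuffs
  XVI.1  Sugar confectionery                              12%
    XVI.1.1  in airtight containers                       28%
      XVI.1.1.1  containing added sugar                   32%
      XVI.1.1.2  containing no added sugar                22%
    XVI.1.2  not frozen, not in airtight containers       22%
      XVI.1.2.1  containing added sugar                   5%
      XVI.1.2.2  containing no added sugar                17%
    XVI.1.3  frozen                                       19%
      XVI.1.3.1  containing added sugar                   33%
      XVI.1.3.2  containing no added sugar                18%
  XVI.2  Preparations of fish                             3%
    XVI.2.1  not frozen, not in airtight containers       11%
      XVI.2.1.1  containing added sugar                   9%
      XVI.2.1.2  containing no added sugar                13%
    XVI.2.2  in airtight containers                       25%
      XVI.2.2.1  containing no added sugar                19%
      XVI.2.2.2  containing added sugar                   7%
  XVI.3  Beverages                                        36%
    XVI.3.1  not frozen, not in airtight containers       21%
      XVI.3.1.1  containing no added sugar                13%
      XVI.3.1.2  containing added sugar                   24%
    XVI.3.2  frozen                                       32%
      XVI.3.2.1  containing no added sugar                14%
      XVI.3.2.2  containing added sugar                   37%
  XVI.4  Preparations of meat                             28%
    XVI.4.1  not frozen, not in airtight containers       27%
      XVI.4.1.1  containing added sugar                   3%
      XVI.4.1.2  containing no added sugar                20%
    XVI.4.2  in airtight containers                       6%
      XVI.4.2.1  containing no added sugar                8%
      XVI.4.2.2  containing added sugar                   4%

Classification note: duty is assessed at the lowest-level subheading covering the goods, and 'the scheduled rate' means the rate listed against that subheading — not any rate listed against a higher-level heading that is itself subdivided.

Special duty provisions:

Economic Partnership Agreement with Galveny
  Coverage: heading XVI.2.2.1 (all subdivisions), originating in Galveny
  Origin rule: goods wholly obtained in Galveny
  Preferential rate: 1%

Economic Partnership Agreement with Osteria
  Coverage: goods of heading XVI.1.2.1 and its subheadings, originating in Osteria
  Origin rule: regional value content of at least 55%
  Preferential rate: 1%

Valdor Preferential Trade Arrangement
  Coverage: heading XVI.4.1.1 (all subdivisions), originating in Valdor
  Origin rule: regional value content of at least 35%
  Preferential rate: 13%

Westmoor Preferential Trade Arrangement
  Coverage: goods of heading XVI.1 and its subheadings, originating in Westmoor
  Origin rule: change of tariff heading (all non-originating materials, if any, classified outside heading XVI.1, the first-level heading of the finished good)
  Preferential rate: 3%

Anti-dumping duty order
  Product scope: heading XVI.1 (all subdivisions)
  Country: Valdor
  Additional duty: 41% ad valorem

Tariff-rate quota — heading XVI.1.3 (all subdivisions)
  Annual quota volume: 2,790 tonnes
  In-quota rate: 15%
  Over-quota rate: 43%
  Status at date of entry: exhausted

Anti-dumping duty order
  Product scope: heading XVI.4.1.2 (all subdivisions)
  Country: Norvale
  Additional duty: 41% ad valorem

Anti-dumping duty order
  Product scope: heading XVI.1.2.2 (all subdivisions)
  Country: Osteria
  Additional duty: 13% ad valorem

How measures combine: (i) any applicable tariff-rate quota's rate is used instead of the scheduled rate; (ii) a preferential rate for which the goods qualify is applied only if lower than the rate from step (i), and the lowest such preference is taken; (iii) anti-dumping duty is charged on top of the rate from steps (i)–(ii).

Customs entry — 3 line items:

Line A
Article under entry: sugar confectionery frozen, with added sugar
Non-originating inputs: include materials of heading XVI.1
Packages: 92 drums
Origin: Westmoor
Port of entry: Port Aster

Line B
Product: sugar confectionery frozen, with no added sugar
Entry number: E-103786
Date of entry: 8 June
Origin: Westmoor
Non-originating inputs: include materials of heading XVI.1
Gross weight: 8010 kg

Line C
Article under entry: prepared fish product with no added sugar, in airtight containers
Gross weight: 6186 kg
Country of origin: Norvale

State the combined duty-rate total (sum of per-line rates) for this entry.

Line A: sugar confectionery → XVI.1; frozen → XVI.1.3; with added sugar → XVI.1.3.1. Scheduled 33%. quota on XVI.1.3 exhausted → over-quota 43%; Westmoor agreement on XVI.1: CTH not met. → 43%.
Line B: sugar confectionery → XVI.1; frozen → XVI.1.3; with no added sugar → XVI.1.3.2. Scheduled 18%. quota on XVI.1.3 exhausted → over-quota 43%; Westmoor agreement on XVI.1: CTH not met. → 43%.
Line C: prepared fish product → XVI.2; in airtight containers → XVI.2.2; with no added sugar → XVI.2.2.1. Scheduled 19%. No special measure applies. → 19%.
Sum: 43% + 43% + 19% = 105%.

105%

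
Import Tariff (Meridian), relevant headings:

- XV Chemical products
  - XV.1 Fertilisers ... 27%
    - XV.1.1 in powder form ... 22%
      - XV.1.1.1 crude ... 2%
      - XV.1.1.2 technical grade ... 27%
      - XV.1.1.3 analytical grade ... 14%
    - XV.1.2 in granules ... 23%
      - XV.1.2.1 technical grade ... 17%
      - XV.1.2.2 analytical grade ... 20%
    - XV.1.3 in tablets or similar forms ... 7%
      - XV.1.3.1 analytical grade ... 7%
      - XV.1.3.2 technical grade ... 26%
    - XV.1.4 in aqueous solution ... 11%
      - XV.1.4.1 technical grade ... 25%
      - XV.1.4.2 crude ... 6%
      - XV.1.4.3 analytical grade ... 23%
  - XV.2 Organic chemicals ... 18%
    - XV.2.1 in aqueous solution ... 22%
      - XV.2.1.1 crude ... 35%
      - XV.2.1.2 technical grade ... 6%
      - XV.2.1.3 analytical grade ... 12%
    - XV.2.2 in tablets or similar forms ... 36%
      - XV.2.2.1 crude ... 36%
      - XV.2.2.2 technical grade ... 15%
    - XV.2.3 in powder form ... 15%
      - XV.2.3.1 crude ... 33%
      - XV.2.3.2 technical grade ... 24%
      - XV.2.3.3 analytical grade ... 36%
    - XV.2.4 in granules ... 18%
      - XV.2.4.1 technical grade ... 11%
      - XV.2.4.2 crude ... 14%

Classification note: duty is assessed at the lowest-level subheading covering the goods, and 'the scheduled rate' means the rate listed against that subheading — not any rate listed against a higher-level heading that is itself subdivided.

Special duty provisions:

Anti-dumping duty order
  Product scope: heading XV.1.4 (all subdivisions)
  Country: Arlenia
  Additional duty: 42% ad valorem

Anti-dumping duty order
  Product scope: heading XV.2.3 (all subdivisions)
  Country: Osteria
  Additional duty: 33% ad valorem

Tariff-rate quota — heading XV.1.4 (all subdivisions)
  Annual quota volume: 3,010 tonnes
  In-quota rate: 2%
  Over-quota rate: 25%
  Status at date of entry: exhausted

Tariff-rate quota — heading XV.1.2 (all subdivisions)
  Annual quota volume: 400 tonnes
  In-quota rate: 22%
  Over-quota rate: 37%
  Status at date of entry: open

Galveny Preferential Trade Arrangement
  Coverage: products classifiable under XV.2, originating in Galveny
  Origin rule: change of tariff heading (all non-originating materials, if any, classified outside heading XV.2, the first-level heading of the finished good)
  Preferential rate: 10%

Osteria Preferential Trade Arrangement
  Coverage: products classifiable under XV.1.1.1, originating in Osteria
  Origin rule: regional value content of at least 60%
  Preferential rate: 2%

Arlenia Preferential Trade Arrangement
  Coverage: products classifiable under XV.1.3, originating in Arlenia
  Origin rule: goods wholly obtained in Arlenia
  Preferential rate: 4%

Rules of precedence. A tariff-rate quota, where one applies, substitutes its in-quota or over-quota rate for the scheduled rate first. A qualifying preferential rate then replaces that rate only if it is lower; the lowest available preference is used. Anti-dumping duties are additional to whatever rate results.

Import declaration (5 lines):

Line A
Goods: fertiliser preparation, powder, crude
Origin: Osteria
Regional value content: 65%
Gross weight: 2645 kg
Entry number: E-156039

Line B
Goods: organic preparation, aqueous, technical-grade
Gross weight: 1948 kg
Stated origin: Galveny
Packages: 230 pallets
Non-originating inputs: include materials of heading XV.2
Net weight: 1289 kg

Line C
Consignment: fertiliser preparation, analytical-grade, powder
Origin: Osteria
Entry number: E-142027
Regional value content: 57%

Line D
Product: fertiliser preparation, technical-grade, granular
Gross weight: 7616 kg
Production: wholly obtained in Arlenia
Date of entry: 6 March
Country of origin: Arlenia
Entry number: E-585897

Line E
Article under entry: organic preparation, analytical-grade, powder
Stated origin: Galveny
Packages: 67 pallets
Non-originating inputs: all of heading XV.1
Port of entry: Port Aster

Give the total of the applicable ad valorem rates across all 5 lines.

54%

Line A: fertiliser → XV.1; powder → XV.1.1; crude → XV.1.1.1. Scheduled 2%. Osteria agreement on XV.1.1.1: RVC ≥ 60% → 2% available; preference 2% not lower than 2% → no reduction. → 2%.
Line B: organic → XV.2; aqueous → XV.2.1; technical-grade → XV.2.1.2. Scheduled 6%. Galveny agreement on XV.2: CTH not met. → 6%.
Line C: fertiliser → XV.1; powder → XV.1.1; analytical-grade → XV.1.1.3. Scheduled 14%. Osteria agreement on XV.1.1.1: XV.1.1.3 not covered. → 14%.
Line D: fertiliser → XV.1; granular → XV.1.2; technical-grade → XV.1.2.1. Scheduled 17%. quota on XV.1.2 open → in-quota 22%; Arlenia agreement on XV.1.3: XV.1.2.1 not covered. → 22%.
Line E: organic → XV.2; powder → XV.2.3; analytical-grade → XV.2.3.3. Scheduled 36%. Galveny agreement on XV.2: CTH met → 10% available; preferential 10%. → 10%.
Sum: 2% + 6% + 14% + 22% + 10% = 54%.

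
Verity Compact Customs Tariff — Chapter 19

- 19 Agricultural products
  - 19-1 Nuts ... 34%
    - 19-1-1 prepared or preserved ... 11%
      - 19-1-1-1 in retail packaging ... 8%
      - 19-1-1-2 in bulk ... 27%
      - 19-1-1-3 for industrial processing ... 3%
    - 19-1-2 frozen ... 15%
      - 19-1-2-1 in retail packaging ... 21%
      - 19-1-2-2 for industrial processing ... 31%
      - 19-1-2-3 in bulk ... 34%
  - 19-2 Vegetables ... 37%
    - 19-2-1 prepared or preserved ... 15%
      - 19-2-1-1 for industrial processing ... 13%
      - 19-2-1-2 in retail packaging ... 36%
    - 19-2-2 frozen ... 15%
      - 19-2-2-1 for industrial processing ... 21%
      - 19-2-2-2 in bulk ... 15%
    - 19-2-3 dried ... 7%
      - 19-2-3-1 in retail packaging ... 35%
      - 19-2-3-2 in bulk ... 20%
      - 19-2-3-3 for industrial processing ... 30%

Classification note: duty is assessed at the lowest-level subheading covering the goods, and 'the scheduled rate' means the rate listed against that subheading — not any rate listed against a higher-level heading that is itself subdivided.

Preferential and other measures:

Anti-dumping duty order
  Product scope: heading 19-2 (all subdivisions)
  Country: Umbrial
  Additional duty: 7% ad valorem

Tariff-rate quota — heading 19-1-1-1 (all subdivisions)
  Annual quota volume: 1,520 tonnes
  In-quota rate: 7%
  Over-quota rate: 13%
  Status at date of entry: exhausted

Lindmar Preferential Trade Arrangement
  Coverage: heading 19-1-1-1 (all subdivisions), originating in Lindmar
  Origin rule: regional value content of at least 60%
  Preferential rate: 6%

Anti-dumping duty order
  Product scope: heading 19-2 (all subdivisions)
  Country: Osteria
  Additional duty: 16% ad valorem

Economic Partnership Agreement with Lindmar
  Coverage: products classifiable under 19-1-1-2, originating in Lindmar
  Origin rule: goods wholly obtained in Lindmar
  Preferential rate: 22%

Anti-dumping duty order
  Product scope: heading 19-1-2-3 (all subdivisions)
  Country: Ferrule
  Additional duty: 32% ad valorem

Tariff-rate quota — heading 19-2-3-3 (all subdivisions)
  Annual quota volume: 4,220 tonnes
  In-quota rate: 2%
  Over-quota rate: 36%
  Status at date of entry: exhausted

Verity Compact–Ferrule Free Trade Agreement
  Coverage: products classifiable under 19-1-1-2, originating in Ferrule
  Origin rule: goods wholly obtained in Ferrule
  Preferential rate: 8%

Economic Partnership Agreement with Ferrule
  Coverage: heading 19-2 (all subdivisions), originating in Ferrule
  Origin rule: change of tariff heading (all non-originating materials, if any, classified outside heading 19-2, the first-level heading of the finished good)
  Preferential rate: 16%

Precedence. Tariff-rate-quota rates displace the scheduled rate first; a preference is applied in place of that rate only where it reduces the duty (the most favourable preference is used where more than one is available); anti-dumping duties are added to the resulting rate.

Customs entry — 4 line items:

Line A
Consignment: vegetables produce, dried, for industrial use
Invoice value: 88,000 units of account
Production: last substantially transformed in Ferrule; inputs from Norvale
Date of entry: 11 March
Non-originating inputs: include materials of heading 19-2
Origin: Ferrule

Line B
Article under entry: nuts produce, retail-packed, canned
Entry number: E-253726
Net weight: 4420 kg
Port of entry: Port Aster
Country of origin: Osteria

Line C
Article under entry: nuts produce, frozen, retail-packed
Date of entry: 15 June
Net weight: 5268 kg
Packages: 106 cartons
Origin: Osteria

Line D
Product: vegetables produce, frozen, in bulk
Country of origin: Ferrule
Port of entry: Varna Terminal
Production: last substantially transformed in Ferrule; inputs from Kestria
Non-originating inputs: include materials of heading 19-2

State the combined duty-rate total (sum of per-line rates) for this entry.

85%

Line A: vegetables → 19-2; dried → 19-2-3; for industrial use → 19-2-3-3. Scheduled 30%. quota on 19-2-3-3 exhausted → over-quota 36%; Ferrule agreement on 19-1-1-2: 19-2-3-3 not covered; Ferrule agreement on 19-2: CTH not met. → 36%.
Line B: nuts → 19-1; canned → 19-1-1; retail-packed → 19-1-1-1. Scheduled 8%. quota on 19-1-1-1 exhausted → over-quota 13%. → 13%.
Line C: nuts → 19-1; frozen → 19-1-2; retail-packed → 19-1-2-1. Scheduled 21%. No special measure applies. → 21%.
Line D: vegetables → 19-2; frozen → 19-2-2; in bulk → 19-2-2-2. Scheduled 15%. Ferrule agreement on 19-1-1-2: 19-2-2-2 not covered; Ferrule agreement on 19-2: CTH not met. → 15%.
Sum: 36% + 13% + 21% + 15% = 85%.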